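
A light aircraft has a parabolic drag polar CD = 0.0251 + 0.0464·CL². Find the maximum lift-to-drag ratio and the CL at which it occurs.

(L/D)max = 14.7, at CL = 0.735

For CD = CD0 + K·CL², (L/D)max occurs at CL* = √(CD0/K) and equals 1/(2√(K·CD0)).
(L/D)max = 1/(2√(0.0464 × 0.0251)) = 1/(2 × 0.03413) = 14.7
CL* = √(0.0251/0.0464) = 0.735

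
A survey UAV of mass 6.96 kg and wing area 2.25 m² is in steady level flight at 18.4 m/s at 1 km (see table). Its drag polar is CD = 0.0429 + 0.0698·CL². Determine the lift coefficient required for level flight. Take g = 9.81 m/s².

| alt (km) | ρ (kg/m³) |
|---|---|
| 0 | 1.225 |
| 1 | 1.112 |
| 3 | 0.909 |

CL = 0.161

At 1 km, from the table: ρ = 1.112 kg/m³.
Level flight ⇒ L = W = m·g = 6.96 × 9.81 = 68.278 N.
Dynamic pressure q = 0.5 × 1.112 × 18.4² = 188.2 Pa.
CL = W/(q·S) = 68.278 / (188.2 × 2.25) = 0.1612.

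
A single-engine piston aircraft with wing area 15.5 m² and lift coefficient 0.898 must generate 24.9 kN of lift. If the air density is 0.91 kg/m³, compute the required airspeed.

v = 62.7 m/s

L = ½ρv²S·CL ⇒ v = √(2L/(ρ·S·CL))
v = √(2 × 24900 / (0.91 × 15.5 × 0.898)) = √3932 = 62.7 m/s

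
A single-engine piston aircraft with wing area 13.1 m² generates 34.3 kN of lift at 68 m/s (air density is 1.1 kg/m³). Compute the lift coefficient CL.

From L = ½ρv²S·CL, rearranging gives CL = 2L/(ρv²S).
CL = 2 × 34300 / (1.1 × 68² × 13.1) = 1.03

CL = 1.03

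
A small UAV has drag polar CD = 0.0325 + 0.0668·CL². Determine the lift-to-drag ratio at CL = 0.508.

L/D = 10.2

CD = 0.0325 + 0.0668 × 0.508² = 0.04974
L/D = CL/CD = 0.508 / 0.04974 = 10.2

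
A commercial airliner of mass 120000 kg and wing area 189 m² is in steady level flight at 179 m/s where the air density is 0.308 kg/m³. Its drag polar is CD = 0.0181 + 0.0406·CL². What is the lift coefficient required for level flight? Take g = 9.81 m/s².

Weight W = mg = 120000 × 9.81 = 1.1772×10^6 N; in level flight L = W.
q = ½ρv² = ½ × 0.308 × 179² = 4934 Pa.
CL = 2W/(ρv²S) = 2×1.1772×10^6/(0.308×179²×189) = 1.262.

CL = 1.26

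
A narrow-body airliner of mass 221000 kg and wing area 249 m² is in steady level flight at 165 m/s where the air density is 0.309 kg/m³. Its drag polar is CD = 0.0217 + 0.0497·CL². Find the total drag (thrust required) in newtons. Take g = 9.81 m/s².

Level flight ⇒ L = W = m·g = 221000 × 9.81 = 2.168×10^6 N.
q = ½ρv² = ½ × 0.309 × 165² = 4206 Pa.
CL = W/(q·S) = 2.168×10^6 / (4206 × 249) = 2.07.
CD = 0.0217 + 0.0497 × 2.07² = 0.2347.
D = q·S·CD = 4206 × 249 × 0.2347 = 2.458×10^5 N

D = 2.46×10^5 N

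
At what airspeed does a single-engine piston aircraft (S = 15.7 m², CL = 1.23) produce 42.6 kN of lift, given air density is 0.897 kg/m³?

L = ½ρv²S·CL ⇒ v = √(2L/(ρ·S·CL))
v = √(2 × 42600 / (0.897 × 15.7 × 1.23)) = √4919 = 70.1 m/s

v = 70.1 m/s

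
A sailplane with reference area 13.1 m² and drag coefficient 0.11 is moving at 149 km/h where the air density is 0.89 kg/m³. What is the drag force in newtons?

D = 1100 N

Convert speed: v = 149 km/h ÷ 3.6 = 41.39 m/s.
D = ½ρv²S·CD = ½ × 0.89 × 41.39² × 13.1 × 0.11 = 1100 N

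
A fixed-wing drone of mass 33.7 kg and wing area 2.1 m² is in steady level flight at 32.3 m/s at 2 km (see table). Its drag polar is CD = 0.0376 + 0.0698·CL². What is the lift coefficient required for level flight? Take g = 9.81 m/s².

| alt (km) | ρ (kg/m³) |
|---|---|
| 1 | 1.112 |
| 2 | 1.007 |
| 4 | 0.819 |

CL = 0.3

At 2 km, from the table: ρ = 1.007 kg/m³.
In steady level flight, lift balances weight: W = mg = 33.7 × 9.81 = 330.6 N.
q = ½ρv² = ½ × 1.007 × 32.3² = 525.3 Pa.
CL = 2W/(ρv²S) = 2×330.6/(1.007×32.3²×2.1) = 0.2997.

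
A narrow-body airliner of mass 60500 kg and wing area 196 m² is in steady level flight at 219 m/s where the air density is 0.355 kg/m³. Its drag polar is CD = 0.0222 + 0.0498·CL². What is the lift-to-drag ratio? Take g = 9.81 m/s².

In steady level flight, lift balances weight: W = mg = 60500 × 9.81 = 5.935×10^5 N.
q = ½ρv² = ½ × 0.355 × 219² = 8513 Pa.
CL = 2W/(ρv²S) = 2×5.935×10^5/(0.355×219²×196) = 0.3557.
CD = 0.0222 + 0.0498 × 0.3557² = 0.0285.
L/D = CL/CD = 0.3557 / 0.0285 = 12.5

L/D = 12.5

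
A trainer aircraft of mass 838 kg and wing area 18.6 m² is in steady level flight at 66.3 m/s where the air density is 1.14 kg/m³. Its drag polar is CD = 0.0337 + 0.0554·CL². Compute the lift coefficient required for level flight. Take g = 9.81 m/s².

In steady level flight, lift balances weight: W = mg = 838 × 9.81 = 8220.8 N.
Dynamic pressure q = 0.5 × 1.14 × 66.3² = 2506 Pa.
Required CL = L/(qS) = 8220.8/(2506·18.6) = 0.1764.

CL = 0.176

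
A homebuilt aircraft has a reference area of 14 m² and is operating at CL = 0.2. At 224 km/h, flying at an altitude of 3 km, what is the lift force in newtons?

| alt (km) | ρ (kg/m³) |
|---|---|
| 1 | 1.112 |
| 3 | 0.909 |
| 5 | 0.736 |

L = 4930 N

At 3 km, from the table: ρ = 0.909 kg/m³.
Convert speed: v = 224 km/h ÷ 3.6 = 62.22 m/s.
Dynamic pressure q = ½ρv² = ½ × 0.909 × 62.22² = 1760 Pa.
L = q·S·CL = 1760 × 14 × 0.2 = 4930 N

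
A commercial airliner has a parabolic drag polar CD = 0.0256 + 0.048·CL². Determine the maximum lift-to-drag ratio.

For CD = CD0 + K·CL², (L/D)max occurs at CL* = √(CD0/K) and equals 1/(2√(K·CD0)).
(L/D)max = 1/(2√(0.048 × 0.0256)) = 1/(2 × 0.03505) = 14.3

(L/D)max = 14.3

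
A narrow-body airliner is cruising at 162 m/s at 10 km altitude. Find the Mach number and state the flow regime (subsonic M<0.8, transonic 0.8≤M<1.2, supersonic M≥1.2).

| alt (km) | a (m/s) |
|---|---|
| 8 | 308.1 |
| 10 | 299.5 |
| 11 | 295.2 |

At 10 km, from the table: a = 299.5 m/s.
M = v/a = 162 / 299.5 = 0.541
M = 0.541 → subsonic.

M = 0.541 (subsonic)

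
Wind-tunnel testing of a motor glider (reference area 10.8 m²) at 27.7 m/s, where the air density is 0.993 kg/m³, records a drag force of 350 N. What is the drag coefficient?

CD = 0.0851

From D = ½ρv²S·CD, rearranging gives CD = 2D/(ρv²S).
CD = 2 × 350 / (0.993 × 27.7² × 10.8) = 0.0851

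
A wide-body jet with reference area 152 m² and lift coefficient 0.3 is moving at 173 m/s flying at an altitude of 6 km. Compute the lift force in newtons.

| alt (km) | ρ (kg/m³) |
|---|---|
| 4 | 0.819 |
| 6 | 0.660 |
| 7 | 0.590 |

L = 4.5×10^5 N

At 6 km, from the table: ρ = 0.660 kg/m³.
Dynamic pressure q = ½ρv² = ½ × 0.66 × 173² = 9877 Pa.
L = q·S·CL = 9877 × 152 × 0.3 = 4.5×10^5 N ≈ 450 kN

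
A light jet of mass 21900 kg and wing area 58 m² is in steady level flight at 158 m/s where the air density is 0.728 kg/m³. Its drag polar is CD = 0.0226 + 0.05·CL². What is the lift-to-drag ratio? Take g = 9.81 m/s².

L/D = 13.2

Weight W = mg = 21900 × 9.81 = 2.1484×10^5 N; in level flight L = W.
Dynamic pressure q = 0.5 × 0.728 × 158² = 9087 Pa.
CL = 2W/(ρv²S) = 2×2.1484×10^5/(0.728×158²×58) = 0.4076.
CD = 0.0226 + 0.05 × 0.4076² = 0.03091.
L/D = CL/CD = 0.4076 / 0.03091 = 13.2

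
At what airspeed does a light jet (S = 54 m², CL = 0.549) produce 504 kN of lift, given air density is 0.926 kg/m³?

L = ½ρv²S·CL ⇒ v = √(2L/(ρ·S·CL))
v = √(2 × 5.04×10^5 / (0.926 × 54 × 0.549)) = √36720 = 192 m/s

v = 192 m/s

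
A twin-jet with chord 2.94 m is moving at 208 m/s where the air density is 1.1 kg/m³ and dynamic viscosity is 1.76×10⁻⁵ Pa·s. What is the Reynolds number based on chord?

Re = 3.82×10^7

Re = ρ·v·c/μ = 1.1 × 208 × 2.94 / (1.76×10⁻⁵) = 3.82×10^7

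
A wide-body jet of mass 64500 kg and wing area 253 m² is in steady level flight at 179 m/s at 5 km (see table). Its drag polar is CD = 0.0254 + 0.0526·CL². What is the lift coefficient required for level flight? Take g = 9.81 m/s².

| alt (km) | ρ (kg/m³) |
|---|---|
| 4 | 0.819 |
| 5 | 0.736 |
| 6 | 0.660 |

CL = 0.212

At 5 km, from the table: ρ = 0.736 kg/m³.
In steady level flight, lift balances weight: W = mg = 64500 × 9.81 = 6.3274×10^5 N.
q = ½ρv² = ½ × 0.736 × 179² = 11790 Pa.
CL = W/(q·S) = 6.3274×10^5 / (11790 × 253) = 0.2121.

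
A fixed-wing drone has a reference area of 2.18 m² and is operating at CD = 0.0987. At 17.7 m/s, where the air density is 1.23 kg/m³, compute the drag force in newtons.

Dynamic pressure q = ½ρv² = ½ × 1.23 × 17.7² = 192.7 Pa.
D = q·S·CD = 192.7 × 2.18 × 0.0987 = 41.5 N

D = 41.5 N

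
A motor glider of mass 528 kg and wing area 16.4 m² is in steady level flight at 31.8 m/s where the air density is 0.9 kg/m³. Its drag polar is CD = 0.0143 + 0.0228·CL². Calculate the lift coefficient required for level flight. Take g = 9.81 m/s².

In steady level flight, lift balances weight: W = mg = 528 × 9.81 = 5179.7 N.
q = ½ρv² = ½ × 0.9 × 31.8² = 455.1 Pa.
CL = 2W/(ρv²S) = 2×5179.7/(0.9×31.8²×16.4) = 0.6941.

CL = 0.694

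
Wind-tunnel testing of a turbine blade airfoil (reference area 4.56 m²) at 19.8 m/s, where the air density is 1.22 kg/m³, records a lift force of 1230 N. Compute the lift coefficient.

CL = 1.13

From L = ½ρv²S·CL, rearranging gives CL = 2L/(ρv²S).
CL = 2 × 1230 / (1.22 × 19.8² × 4.56) = 1.13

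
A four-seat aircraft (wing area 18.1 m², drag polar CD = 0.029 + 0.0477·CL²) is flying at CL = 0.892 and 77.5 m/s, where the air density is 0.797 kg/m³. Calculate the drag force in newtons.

CD = 0.029 + 0.0477 × 0.892² = 0.06695
D = ½ρv²S·CD = ½ × 0.797 × 77.5² × 18.1 × 0.06695 = 2900 N

D = 2900 N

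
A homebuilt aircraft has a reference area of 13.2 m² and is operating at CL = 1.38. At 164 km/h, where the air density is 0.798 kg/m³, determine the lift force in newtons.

Convert speed: v = 164 km/h ÷ 3.6 = 45.56 m/s.
Dynamic pressure q = ½ρv² = ½ × 0.798 × 45.56² = 828 Pa.
L = q·S·CL = 828 × 13.2 × 1.38 = 15100 N ≈ 15.1 kN

L = 15100 N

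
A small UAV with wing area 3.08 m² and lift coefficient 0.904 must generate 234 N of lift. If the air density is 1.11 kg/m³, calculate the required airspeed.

L = ½ρv²S·CL ⇒ v = √(2L/(ρ·S·CL))
v = √(2 × 234 / (1.11 × 3.08 × 0.904)) = √151.4 = 12.3 m/s

v = 12.3 m/s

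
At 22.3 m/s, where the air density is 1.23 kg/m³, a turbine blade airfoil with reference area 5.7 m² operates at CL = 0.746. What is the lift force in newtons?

Dynamic pressure q = ½ρv² = ½ × 1.23 × 22.3² = 305.8 Pa.
L = q·S·CL = 305.8 × 5.7 × 0.746 = 1300 N

L = 1300 N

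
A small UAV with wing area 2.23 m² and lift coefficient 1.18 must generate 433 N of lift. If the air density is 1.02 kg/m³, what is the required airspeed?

v = 18 m/s

L = ½ρv²S·CL ⇒ v = √(2L/(ρ·S·CL))
v = √(2 × 433 / (1.02 × 2.23 × 1.18)) = √322.6 = 18 m/s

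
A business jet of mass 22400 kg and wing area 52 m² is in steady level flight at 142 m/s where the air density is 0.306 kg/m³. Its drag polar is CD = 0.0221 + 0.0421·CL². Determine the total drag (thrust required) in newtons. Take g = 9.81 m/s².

Level flight ⇒ L = W = m·g = 22400 × 9.81 = 2.1974×10^5 N.
q = ½ρv² = ½ × 0.306 × 142² = 3085 Pa.
CL = 2W/(ρv²S) = 2×2.1974×10^5/(0.306×142²×52) = 1.37.
CD = 0.0221 + 0.0421 × 1.37² = 0.1011.
D = q·S·CD = 3085 × 52 × 0.1011 = 16220 N

D = 16200 N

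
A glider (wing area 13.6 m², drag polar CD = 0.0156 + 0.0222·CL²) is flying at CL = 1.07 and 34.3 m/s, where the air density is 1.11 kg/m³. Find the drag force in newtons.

D = 364 N

CD = 0.0156 + 0.0222 × 1.07² = 0.04102
D = ½ρv²S·CD = ½ × 1.11 × 34.3² × 13.6 × 0.04102 = 364 N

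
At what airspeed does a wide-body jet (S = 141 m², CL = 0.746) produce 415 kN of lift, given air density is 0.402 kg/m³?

L = ½ρv²S·CL ⇒ v = √(2L/(ρ·S·CL))
v = √(2 × 4.15×10^5 / (0.402 × 141 × 0.746)) = √19630 = 140 m/s

v = 140 m/s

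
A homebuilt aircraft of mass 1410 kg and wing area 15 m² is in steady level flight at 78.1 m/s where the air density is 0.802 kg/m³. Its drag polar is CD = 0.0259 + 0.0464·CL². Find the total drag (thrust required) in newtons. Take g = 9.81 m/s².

D = 1190 N

Weight W = mg = 1410 × 9.81 = 13832 N; in level flight L = W.
Dynamic pressure q = 0.5 × 0.802 × 78.1² = 2446 Pa.
CL = W/(q·S) = 13832 / (2446 × 15) = 0.377.
CD = 0.0259 + 0.0464 × 0.377² = 0.0325.
D = q·S·CD = 2446 × 15 × 0.0325 = 1192 N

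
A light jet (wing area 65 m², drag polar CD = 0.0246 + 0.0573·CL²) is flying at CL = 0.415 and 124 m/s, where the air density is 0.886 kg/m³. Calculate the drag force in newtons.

CD = 0.0246 + 0.0573 × 0.415² = 0.03447
D = ½ρv²S·CD = ½ × 0.886 × 124² × 65 × 0.03447 = 15300 N

D = 15300 N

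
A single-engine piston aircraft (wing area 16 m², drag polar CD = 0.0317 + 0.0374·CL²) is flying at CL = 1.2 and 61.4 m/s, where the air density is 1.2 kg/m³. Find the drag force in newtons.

D = 3100 N

CD = 0.0317 + 0.0374 × 1.2² = 0.08556
D = ½ρv²S·CD = ½ × 1.2 × 61.4² × 16 × 0.08556 = 3100 N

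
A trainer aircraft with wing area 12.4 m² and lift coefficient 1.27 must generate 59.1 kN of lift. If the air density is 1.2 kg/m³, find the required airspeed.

v = 79.1 m/s

L = ½ρv²S·CL ⇒ v = √(2L/(ρ·S·CL))
v = √(2 × 59100 / (1.2 × 12.4 × 1.27)) = √6255 = 79.1 m/s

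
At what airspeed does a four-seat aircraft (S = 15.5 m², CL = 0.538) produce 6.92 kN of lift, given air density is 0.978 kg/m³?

L = ½ρv²S·CL ⇒ v = √(2L/(ρ·S·CL))
v = √(2 × 6920 / (0.978 × 15.5 × 0.538)) = √1697 = 41.2 m/s

v = 41.2 m/s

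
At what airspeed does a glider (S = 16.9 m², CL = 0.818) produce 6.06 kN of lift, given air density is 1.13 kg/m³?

v = 27.9 m/s

L = ½ρv²S·CL ⇒ v = √(2L/(ρ·S·CL))
v = √(2 × 6060 / (1.13 × 16.9 × 0.818)) = √775.9 = 27.9 m/s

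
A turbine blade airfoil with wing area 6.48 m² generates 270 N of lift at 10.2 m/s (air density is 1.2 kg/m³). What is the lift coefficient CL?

CL = 0.667

From L = ½ρv²S·CL, rearranging gives CL = 2L/(ρv²S).
CL = 2 × 270 / (1.2 × 10.2² × 6.48) = 0.667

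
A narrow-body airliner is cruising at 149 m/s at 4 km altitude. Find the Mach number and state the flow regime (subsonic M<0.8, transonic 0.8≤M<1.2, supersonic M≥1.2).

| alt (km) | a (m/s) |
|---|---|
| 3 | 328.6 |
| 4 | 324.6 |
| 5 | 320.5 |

At 4 km, from the table: a = 324.6 m/s.
M = v/a = 149 / 324.6 = 0.459
M = 0.459 → subsonic.

M = 0.459 (subsonic)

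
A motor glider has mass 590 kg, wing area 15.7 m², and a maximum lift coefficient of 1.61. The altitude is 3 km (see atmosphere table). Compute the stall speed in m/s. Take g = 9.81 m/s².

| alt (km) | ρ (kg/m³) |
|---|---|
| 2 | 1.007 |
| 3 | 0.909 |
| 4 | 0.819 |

V_stall = 22.4 m/s

At 3 km, from the table: ρ = 0.909 kg/m³.
At stall, lift equals weight: L = W = m·g = 590 × 9.81 = 5788 N.
From L = ½ρV²S·CL,max = W: V_stall = √(2W/(ρSCL,max)) = √(2·5788/(0.909·15.7·1.61))
V_stall = √503.8 = 22.4 m/s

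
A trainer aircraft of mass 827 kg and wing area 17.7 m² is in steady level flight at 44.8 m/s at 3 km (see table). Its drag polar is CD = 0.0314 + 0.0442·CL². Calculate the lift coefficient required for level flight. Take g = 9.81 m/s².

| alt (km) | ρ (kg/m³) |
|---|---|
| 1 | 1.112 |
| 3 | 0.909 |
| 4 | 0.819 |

At 3 km, from the table: ρ = 0.909 kg/m³.
Weight W = mg = 827 × 9.81 = 8112.9 N; in level flight L = W.
q = ½ρv² = ½ × 0.909 × 44.8² = 912.2 Pa.
Required CL = L/(qS) = 8112.9/(912.2·17.7) = 0.5025.

CL = 0.502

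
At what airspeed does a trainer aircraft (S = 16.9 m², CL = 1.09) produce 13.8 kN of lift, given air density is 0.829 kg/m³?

L = ½ρv²S·CL ⇒ v = √(2L/(ρ·S·CL))
v = √(2 × 13800 / (0.829 × 16.9 × 1.09)) = √1807 = 42.5 m/s

v = 42.5 m/s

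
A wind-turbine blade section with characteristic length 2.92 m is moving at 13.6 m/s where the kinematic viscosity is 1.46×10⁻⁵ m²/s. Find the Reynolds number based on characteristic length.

Re = v·c/ν = 13.6 × 2.92 / (1.46×10⁻⁵) = 2.72×10^6

Re = 2.72×10^6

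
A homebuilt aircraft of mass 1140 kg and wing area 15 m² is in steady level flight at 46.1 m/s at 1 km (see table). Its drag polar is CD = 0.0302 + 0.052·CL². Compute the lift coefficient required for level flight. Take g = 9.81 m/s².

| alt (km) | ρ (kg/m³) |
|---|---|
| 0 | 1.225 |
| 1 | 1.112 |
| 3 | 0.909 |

At 1 km, from the table: ρ = 1.112 kg/m³.
Weight W = mg = 1140 × 9.81 = 11183 N; in level flight L = W.
q = ½ρv² = ½ × 1.112 × 46.1² = 1182 Pa.
CL = W/(q·S) = 11183 / (1182 × 15) = 0.631.

CL = 0.631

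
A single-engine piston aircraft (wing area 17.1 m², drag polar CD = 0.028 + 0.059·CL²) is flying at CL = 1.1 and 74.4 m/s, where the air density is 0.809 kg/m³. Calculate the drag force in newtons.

CD = 0.028 + 0.059 × 1.1² = 0.09939
D = ½ρv²S·CD = ½ × 0.809 × 74.4² × 17.1 × 0.09939 = 3810 N

D = 3810 N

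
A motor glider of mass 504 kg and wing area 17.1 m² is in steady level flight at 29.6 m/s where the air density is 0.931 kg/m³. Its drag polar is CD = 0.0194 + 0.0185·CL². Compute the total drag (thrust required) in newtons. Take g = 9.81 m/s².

In steady level flight, lift balances weight: W = mg = 504 × 9.81 = 4944.2 N.
q = ½ρv² = ½ × 0.931 × 29.6² = 407.9 Pa.
CL = 2W/(ρv²S) = 2×4944.2/(0.931×29.6²×17.1) = 0.7089.
CD = 0.0194 + 0.0185 × 0.7089² = 0.0287.
D = q·S·CD = 407.9 × 17.1 × 0.0287 = 200.1 N

D = 200 N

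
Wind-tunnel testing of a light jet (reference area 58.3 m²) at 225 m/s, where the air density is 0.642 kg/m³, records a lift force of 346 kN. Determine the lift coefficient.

From L = ½ρv²S·CL, rearranging gives CL = 2L/(ρv²S).
CL = 2 × 3.46×10^5 / (0.642 × 225² × 58.3) = 0.365

CL = 0.365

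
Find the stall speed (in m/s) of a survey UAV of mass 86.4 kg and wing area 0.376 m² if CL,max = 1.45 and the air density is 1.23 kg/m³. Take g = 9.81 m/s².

At stall, lift equals weight: L = W = m·g = 86.4 × 9.81 = 847.6 N.
V_stall = √(2W/(ρ·S·CL,max)) = √(2 × 847.6 / (1.23 × 0.376 × 1.45))
V_stall = √2528 = 50.3 m/s

V_stall = 50.3 m/s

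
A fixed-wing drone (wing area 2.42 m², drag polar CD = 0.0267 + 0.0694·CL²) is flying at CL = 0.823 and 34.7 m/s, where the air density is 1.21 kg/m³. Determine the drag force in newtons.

D = 130 N

CD = 0.0267 + 0.0694 × 0.823² = 0.07371
D = ½ρv²S·CD = ½ × 1.21 × 34.7² × 2.42 × 0.07371 = 130 N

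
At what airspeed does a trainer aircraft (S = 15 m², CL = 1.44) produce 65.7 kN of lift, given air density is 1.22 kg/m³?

v = 70.6 m/s

L = ½ρv²S·CL ⇒ v = √(2L/(ρ·S·CL))
v = √(2 × 65700 / (1.22 × 15 × 1.44)) = √4986 = 70.6 m/s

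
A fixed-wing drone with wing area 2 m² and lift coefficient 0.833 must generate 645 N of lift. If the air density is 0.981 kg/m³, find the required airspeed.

v = 28.1 m/s

L = ½ρv²S·CL ⇒ v = √(2L/(ρ·S·CL))
v = √(2 × 645 / (0.981 × 2 × 0.833)) = √789.3 = 28.1 m/s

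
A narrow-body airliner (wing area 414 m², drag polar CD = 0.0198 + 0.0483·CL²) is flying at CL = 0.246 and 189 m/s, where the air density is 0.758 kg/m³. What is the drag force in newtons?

CD = 0.0198 + 0.0483 × 0.246² = 0.02272
D = ½ρv²S·CD = ½ × 0.758 × 189² × 414 × 0.02272 = 1.27×10^5 N

D = 1.27×10^5 N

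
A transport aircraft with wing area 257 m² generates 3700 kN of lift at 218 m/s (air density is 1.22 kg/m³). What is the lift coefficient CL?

From L = ½ρv²S·CL, rearranging gives CL = 2L/(ρv²S).
CL = 2 × 3.7×10^6 / (1.22 × 218² × 257) = 0.497

CL = 0.497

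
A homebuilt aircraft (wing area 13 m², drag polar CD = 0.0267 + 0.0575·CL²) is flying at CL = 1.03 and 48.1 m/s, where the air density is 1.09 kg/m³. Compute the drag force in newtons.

D = 1440 N

CD = 0.0267 + 0.0575 × 1.03² = 0.0877
D = ½ρv²S·CD = ½ × 1.09 × 48.1² × 13 × 0.0877 = 1440 N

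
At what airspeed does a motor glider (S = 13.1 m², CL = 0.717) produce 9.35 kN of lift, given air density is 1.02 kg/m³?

L = ½ρv²S·CL ⇒ v = √(2L/(ρ·S·CL))
v = √(2 × 9350 / (1.02 × 13.1 × 0.717)) = √1952 = 44.2 m/s

v = 44.2 m/s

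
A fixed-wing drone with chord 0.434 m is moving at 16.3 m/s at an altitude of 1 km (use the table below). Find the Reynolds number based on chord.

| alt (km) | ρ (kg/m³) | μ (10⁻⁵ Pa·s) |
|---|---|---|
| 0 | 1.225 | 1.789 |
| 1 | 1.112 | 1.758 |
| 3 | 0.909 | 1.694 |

Re = 4.47×10^5

At 1 km, from the table: ρ = 1.112 kg/m³, μ = 1.758×10⁻⁵ Pa·s.
Re = ρ·v·c/μ = 1.112 × 16.3 × 0.434 / (1.758×10⁻⁵) = 4.47×10^5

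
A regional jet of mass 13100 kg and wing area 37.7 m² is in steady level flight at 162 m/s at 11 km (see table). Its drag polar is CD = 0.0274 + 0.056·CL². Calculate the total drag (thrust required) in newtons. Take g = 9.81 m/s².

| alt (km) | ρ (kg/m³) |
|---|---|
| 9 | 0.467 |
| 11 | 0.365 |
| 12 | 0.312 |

At 11 km, from the table: ρ = 0.365 kg/m³.
In steady level flight, lift balances weight: W = mg = 13100 × 9.81 = 1.2851×10^5 N.
Dynamic pressure q = 0.5 × 0.365 × 162² = 4790 Pa.
CL = 2W/(ρv²S) = 2×1.2851×10^5/(0.365×162²×37.7) = 0.7117.
CD = 0.0274 + 0.056 × 0.7117² = 0.05577.
D = q·S·CD = 4790 × 37.7 × 0.05577 = 10070 N

D = 10100 N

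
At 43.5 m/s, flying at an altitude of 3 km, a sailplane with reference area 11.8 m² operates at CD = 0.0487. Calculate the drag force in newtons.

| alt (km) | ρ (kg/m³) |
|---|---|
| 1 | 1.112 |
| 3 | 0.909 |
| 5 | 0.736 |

At 3 km, from the table: ρ = 0.909 kg/m³.
Dynamic pressure q = ½ρv² = ½ × 0.909 × 43.5² = 860 Pa.
D = q·S·CD = 860 × 11.8 × 0.0487 = 494 N

D = 494 N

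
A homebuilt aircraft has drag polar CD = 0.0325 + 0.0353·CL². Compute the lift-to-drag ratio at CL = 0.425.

CD = 0.0325 + 0.0353 × 0.425² = 0.03888
L/D = CL/CD = 0.425 / 0.03888 = 10.9

L/D = 10.9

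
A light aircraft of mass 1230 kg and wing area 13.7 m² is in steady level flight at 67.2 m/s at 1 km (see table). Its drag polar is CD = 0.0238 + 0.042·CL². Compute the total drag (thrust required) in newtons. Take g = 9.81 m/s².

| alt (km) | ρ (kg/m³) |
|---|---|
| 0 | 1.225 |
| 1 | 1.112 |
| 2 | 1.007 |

D = 996 N

At 1 km, from the table: ρ = 1.112 kg/m³.
In steady level flight, lift balances weight: W = mg = 1230 × 9.81 = 12066 N.
Dynamic pressure q = 0.5 × 1.112 × 67.2² = 2511 Pa.
Required CL = L/(qS) = 12066/(2511·13.7) = 0.3508.
CD = 0.0238 + 0.042 × 0.3508² = 0.02897.
D = q·S·CD = 2511 × 13.7 × 0.02897 = 996.4 N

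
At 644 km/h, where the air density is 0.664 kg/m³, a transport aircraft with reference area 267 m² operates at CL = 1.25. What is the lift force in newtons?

L = 3.55×10^6 N

Convert speed: v = 644 km/h ÷ 3.6 = 178.9 m/s.
Dynamic pressure q = ½ρv² = ½ × 0.664 × 178.9² = 10620 Pa.
L = q·S·CL = 10620 × 267 × 1.25 = 3.55×10^6 N ≈ 3550 kN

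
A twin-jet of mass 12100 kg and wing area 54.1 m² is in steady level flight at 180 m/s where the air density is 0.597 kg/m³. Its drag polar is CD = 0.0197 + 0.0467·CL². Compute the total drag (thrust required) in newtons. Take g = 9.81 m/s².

D = 11600 N

In steady level flight, lift balances weight: W = mg = 12100 × 9.81 = 1.187×10^5 N.
q = ½ρv² = ½ × 0.597 × 180² = 9671 Pa.
CL = W/(q·S) = 1.187×10^5 / (9671 × 54.1) = 0.2269.
CD = 0.0197 + 0.0467 × 0.2269² = 0.0221.
D = q·S·CD = 9671 × 54.1 × 0.0221 = 11570 N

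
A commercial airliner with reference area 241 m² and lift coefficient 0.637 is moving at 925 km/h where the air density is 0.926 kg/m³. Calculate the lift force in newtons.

Convert speed: v = 925 km/h ÷ 3.6 = 256.9 m/s.
L = ½ρv²S·CL = ½ × 0.926 × 256.9² × 241 × 0.637 = 4.69×10^6 N ≈ 4690 kN

L = 4.69×10^6 N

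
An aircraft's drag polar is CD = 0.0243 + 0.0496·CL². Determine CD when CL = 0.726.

CD = 0.0504

CD = 0.0243 + 0.0496 × 0.726² = 0.0243 + 0.02614 = 0.0504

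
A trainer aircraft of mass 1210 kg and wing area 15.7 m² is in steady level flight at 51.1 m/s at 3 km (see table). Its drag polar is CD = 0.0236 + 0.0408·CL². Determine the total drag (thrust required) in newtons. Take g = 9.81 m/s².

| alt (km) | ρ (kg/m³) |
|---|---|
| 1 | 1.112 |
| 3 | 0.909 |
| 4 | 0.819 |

At 3 km, from the table: ρ = 0.909 kg/m³.
In steady level flight, lift balances weight: W = mg = 1210 × 9.81 = 11870 N.
q = ½ρv² = ½ × 0.909 × 51.1² = 1187 Pa.
CL = W/(q·S) = 11870 / (1187 × 15.7) = 0.6371.
CD = 0.0236 + 0.0408 × 0.6371² = 0.04016.
D = q·S·CD = 1187 × 15.7 × 0.04016 = 748.3 N

D = 748 N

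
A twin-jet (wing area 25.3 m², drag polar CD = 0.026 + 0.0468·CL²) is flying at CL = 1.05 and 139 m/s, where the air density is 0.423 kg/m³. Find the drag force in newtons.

D = 8020 N

CD = 0.026 + 0.0468 × 1.05² = 0.0776
D = ½ρv²S·CD = ½ × 0.423 × 139² × 25.3 × 0.0776 = 8020 N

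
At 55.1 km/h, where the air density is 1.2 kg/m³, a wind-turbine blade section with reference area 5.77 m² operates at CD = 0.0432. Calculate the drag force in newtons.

D = 35 N

Convert speed: v = 55.1 km/h ÷ 3.6 = 15.31 m/s.
Dynamic pressure q = ½ρv² = ½ × 1.2 × 15.31² = 140.6 Pa.
D = q·S·CD = 140.6 × 5.77 × 0.0432 = 35 N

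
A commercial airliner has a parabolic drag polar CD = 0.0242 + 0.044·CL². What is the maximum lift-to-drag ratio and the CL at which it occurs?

(L/D)max = 15.3, at CL = 0.742

For CD = CD0 + K·CL², (L/D)max occurs at CL* = √(CD0/K) and equals 1/(2√(K·CD0)).
(L/D)max = 1/(2√(0.044 × 0.0242)) = 1/(2 × 0.03263) = 15.3
CL* = √(0.0242/0.044) = 0.742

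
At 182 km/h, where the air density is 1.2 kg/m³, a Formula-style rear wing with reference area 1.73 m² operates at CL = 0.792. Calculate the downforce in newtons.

Convert speed: v = 182 km/h ÷ 3.6 = 50.56 m/s.
L = ½ρv²S·CL = ½ × 1.2 × 50.56² × 1.73 × 0.792 = 2100 N

L = 2100 N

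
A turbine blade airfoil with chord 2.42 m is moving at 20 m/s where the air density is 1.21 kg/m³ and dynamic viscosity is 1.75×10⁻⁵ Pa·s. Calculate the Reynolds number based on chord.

Re = 3.35×10^6

Re = ρ·v·c/μ = 1.21 × 20 × 2.42 / (1.75×10⁻⁵) = 3.35×10^6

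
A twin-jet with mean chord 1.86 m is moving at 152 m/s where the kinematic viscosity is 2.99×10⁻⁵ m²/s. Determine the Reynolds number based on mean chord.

Re = v·c/ν = 152 × 1.86 / (2.99×10⁻⁵) = 9.46×10^6

Re = 9.46×10^6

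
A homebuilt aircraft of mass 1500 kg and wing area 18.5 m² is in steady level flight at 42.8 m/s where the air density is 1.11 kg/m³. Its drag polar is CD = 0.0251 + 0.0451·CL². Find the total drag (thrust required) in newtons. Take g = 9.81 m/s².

D = 991 N

Level flight ⇒ L = W = m·g = 1500 × 9.81 = 14715 N.
q = ½ρv² = ½ × 1.11 × 42.8² = 1017 Pa.
Required CL = L/(qS) = 14715/(1017·18.5) = 0.7824.
CD = 0.0251 + 0.0451 × 0.7824² = 0.05271.
D = q·S·CD = 1017 × 18.5 × 0.05271 = 991.3 N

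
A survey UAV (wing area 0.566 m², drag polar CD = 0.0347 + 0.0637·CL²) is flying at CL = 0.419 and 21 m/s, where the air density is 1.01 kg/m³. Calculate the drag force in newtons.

CD = 0.0347 + 0.0637 × 0.419² = 0.04588
D = ½ρv²S·CD = ½ × 1.01 × 21² × 0.566 × 0.04588 = 5.78 N

D = 5.78 N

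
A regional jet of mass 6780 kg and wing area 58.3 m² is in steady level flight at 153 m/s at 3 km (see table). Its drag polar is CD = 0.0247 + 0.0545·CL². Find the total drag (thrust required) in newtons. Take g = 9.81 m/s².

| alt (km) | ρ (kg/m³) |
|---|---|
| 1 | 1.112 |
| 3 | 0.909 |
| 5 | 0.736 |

At 3 km, from the table: ρ = 0.909 kg/m³.
Weight W = mg = 6780 × 9.81 = 66512 N; in level flight L = W.
q = ½ρv² = ½ × 0.909 × 153² = 10640 Pa.
CL = W/(q·S) = 66512 / (10640 × 58.3) = 0.1072.
CD = 0.0247 + 0.0545 × 0.1072² = 0.02533.
D = q·S·CD = 10640 × 58.3 × 0.02533 = 15710 N

D = 15700 N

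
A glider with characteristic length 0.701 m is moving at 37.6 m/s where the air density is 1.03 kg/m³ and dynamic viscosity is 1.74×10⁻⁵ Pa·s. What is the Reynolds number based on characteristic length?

Re = 1.56×10^6

Re = ρ·v·c/μ = 1.03 × 37.6 × 0.701 / (1.74×10⁻⁵) = 1.56×10^6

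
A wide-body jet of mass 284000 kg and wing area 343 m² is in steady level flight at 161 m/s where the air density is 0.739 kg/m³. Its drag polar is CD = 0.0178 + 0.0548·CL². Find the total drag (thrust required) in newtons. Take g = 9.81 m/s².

Weight W = mg = 284000 × 9.81 = 2.786×10^6 N; in level flight L = W.
q = ½ρv² = ½ × 0.739 × 161² = 9578 Pa.
CL = W/(q·S) = 2.786×10^6 / (9578 × 343) = 0.8481.
CD = 0.0178 + 0.0548 × 0.8481² = 0.05721.
D = q·S·CD = 9578 × 343 × 0.05721 = 1.88×10^5 N

D = 1.88×10^5 N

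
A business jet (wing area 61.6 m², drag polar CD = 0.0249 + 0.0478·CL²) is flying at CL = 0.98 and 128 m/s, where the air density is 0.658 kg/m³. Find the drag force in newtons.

D = 23500 N

CD = 0.0249 + 0.0478 × 0.98² = 0.07081
D = ½ρv²S·CD = ½ × 0.658 × 128² × 61.6 × 0.07081 = 23500 N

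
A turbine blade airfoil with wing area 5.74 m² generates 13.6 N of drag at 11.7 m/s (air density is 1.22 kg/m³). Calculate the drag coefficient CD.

From D = ½ρv²S·CD, rearranging gives CD = 2D/(ρv²S).
CD = 2 × 13.6 / (1.22 × 11.7² × 5.74) = 0.0284

CD = 0.0284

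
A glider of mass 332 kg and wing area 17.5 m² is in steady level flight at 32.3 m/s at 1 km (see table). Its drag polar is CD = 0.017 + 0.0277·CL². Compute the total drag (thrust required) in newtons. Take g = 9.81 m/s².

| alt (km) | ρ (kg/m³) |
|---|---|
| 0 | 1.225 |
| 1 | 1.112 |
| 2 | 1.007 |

D = 202 N

At 1 km, from the table: ρ = 1.112 kg/m³.
In steady level flight, lift balances weight: W = mg = 332 × 9.81 = 3256.9 N.
q = ½ρv² = ½ × 1.112 × 32.3² = 580.1 Pa.
CL = W/(q·S) = 3256.9 / (580.1 × 17.5) = 0.3208.
CD = 0.017 + 0.0277 × 0.3208² = 0.01985.
D = q·S·CD = 580.1 × 17.5 × 0.01985 = 201.5 N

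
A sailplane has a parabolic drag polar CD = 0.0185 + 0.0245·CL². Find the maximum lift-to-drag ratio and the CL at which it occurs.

(L/D)max = 23.5, at CL = 0.869

For CD = CD0 + K·CL², (L/D)max occurs at CL* = √(CD0/K) and equals 1/(2√(K·CD0)).
(L/D)max = 1/(2√(0.0245 × 0.0185)) = 1/(2 × 0.02129) = 23.5
CL* = √(0.0185/0.0245) = 0.869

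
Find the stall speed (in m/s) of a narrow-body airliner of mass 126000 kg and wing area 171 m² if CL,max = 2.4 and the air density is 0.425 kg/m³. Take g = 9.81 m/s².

V_stall = 119 m/s

Weight W = mg = 126000 × 9.81 = 1.236×10^6 N.
V_stall = √(2W/(ρ·S·CL,max)) = √(2 × 1.236×10^6 / (0.425 × 171 × 2.4))
V_stall = √14170 = 119 m/s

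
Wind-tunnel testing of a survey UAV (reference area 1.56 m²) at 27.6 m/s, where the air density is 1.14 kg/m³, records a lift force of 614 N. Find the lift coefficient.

CL = 0.906

From L = ½ρv²S·CL, rearranging gives CL = 2L/(ρv²S).
CL = 2 × 614 / (1.14 × 27.6² × 1.56) = 0.906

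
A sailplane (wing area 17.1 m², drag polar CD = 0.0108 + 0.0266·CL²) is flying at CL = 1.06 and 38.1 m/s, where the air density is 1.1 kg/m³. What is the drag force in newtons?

CD = 0.0108 + 0.0266 × 1.06² = 0.04069
D = ½ρv²S·CD = ½ × 1.1 × 38.1² × 17.1 × 0.04069 = 555 N

D = 555 N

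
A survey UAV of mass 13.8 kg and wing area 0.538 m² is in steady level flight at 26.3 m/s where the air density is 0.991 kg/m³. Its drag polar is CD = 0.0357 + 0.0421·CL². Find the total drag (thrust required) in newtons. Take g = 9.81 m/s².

In steady level flight, lift balances weight: W = mg = 13.8 × 9.81 = 135.38 N.
Dynamic pressure q = 0.5 × 0.991 × 26.3² = 342.7 Pa.
Required CL = L/(qS) = 135.38/(342.7·0.538) = 0.7342.
CD = 0.0357 + 0.0421 × 0.7342² = 0.05839.
D = q·S·CD = 342.7 × 0.538 × 0.05839 = 10.77 N

D = 10.8 N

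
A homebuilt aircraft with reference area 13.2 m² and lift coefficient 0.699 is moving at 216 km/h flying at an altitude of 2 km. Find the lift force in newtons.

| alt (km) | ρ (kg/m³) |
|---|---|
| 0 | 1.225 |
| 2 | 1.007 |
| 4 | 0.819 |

At 2 km, from the table: ρ = 1.007 kg/m³.
Convert speed: v = 216 km/h ÷ 3.6 = 60 m/s.
L = ½ρv²S·CL = ½ × 1.007 × 60² × 13.2 × 0.699 = 16700 N ≈ 16.7 kN

L = 16700 N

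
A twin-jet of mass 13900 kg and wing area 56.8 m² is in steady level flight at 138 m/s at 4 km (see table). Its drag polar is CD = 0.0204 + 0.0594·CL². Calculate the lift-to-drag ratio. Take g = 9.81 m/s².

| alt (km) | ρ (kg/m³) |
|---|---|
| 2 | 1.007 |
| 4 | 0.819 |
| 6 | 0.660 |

At 4 km, from the table: ρ = 0.819 kg/m³.
In steady level flight, lift balances weight: W = mg = 13900 × 9.81 = 1.3636×10^5 N.
Dynamic pressure q = 0.5 × 0.819 × 138² = 7799 Pa.
Required CL = L/(qS) = 1.3636×10^5/(7799·56.8) = 0.3078.
CD = 0.0204 + 0.0594 × 0.3078² = 0.02603.
L/D = CL/CD = 0.3078 / 0.02603 = 11.8

L/D = 11.8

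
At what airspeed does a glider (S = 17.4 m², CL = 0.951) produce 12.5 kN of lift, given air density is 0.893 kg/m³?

v = 41.1 m/s

L = ½ρv²S·CL ⇒ v = √(2L/(ρ·S·CL))
v = √(2 × 12500 / (0.893 × 17.4 × 0.951)) = √1692 = 41.1 m/s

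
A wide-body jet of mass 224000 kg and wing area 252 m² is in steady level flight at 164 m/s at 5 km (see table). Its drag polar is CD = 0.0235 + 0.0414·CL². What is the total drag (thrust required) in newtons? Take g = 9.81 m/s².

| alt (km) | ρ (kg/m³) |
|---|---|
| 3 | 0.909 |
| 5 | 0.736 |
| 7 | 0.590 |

At 5 km, from the table: ρ = 0.736 kg/m³.
In steady level flight, lift balances weight: W = mg = 224000 × 9.81 = 2.1974×10^6 N.
q = ½ρv² = ½ × 0.736 × 164² = 9898 Pa.
CL = W/(q·S) = 2.1974×10^6 / (9898 × 252) = 0.881.
CD = 0.0235 + 0.0414 × 0.881² = 0.05563.
D = q·S·CD = 9898 × 252 × 0.05563 = 1.388×10^5 N

D = 1.39×10^5 N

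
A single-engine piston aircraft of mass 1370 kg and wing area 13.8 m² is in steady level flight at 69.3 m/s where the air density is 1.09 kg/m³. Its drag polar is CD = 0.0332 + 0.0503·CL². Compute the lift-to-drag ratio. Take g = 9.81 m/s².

Weight W = mg = 1370 × 9.81 = 13440 N; in level flight L = W.
q = ½ρv² = ½ × 1.09 × 69.3² = 2617 Pa.
Required CL = L/(qS) = 13440/(2617·13.8) = 0.3721.
CD = 0.0332 + 0.0503 × 0.3721² = 0.04016.
L/D = CL/CD = 0.3721 / 0.04016 = 9.26

L/D = 9.26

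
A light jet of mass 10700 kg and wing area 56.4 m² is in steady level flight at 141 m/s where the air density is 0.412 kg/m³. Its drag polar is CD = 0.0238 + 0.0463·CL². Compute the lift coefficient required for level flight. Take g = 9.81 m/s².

CL = 0.454

Level flight ⇒ L = W = m·g = 10700 × 9.81 = 1.0497×10^5 N.
Dynamic pressure q = 0.5 × 0.412 × 141² = 4095 Pa.
CL = W/(q·S) = 1.0497×10^5 / (4095 × 56.4) = 0.4544.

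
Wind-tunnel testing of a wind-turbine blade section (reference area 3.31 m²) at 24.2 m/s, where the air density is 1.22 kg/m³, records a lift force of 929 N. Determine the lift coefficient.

CL = 0.786

From L = ½ρv²S·CL, rearranging gives CL = 2L/(ρv²S).
CL = 2 × 929 / (1.22 × 24.2² × 3.31) = 0.786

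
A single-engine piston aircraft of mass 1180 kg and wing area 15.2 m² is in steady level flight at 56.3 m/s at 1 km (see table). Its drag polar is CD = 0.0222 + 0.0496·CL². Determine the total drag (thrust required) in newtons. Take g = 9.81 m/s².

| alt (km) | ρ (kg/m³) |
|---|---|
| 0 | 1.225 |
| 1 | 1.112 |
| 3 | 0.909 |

At 1 km, from the table: ρ = 1.112 kg/m³.
In steady level flight, lift balances weight: W = mg = 1180 × 9.81 = 11576 N.
q = ½ρv² = ½ × 1.112 × 56.3² = 1762 Pa.
CL = 2W/(ρv²S) = 2×11576/(1.112×56.3²×15.2) = 0.4321.
CD = 0.0222 + 0.0496 × 0.4321² = 0.03146.
D = q·S·CD = 1762 × 15.2 × 0.03146 = 842.8 N

D = 843 N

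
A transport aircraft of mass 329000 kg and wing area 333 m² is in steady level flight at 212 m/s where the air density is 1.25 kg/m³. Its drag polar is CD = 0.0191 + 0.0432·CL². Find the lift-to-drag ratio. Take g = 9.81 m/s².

Weight W = mg = 329000 × 9.81 = 3.2275×10^6 N; in level flight L = W.
q = ½ρv² = ½ × 1.25 × 212² = 28090 Pa.
CL = W/(q·S) = 3.2275×10^6 / (28090 × 333) = 0.345.
CD = 0.0191 + 0.0432 × 0.345² = 0.02424.
L/D = CL/CD = 0.345 / 0.02424 = 14.2

L/D = 14.2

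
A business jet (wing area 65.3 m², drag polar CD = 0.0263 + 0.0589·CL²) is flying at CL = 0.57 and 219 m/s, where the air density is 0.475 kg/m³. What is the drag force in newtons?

CD = 0.0263 + 0.0589 × 0.57² = 0.04544
D = ½ρv²S·CD = ½ × 0.475 × 219² × 65.3 × 0.04544 = 33800 N

D = 33800 N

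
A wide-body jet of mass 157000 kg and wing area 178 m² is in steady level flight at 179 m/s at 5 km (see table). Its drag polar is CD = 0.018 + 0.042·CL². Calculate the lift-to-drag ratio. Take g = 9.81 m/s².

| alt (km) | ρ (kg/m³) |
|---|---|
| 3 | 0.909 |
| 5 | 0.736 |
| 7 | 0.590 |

L/D = 18.1

At 5 km, from the table: ρ = 0.736 kg/m³.
Level flight ⇒ L = W = m·g = 157000 × 9.81 = 1.5402×10^6 N.
Dynamic pressure q = 0.5 × 0.736 × 179² = 11790 Pa.
Required CL = L/(qS) = 1.5402×10^6/(11790·178) = 0.7338.
CD = 0.018 + 0.042 × 0.7338² = 0.04062.
L/D = CL/CD = 0.7338 / 0.04062 = 18.1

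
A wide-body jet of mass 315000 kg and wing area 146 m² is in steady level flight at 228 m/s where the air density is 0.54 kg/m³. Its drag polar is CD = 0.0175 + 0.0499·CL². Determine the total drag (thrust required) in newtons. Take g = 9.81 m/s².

D = 2.68×10^5 N

In steady level flight, lift balances weight: W = mg = 315000 × 9.81 = 3.0902×10^6 N.
Dynamic pressure q = 0.5 × 0.54 × 228² = 14040 Pa.
Required CL = L/(qS) = 3.0902×10^6/(14040·146) = 1.508.
CD = 0.0175 + 0.0499 × 1.508² = 0.131.
D = q·S·CD = 14040 × 146 × 0.131 = 2.684×10^5 N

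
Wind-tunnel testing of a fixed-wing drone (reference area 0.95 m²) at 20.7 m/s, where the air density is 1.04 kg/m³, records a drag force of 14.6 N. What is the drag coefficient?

CD = 0.069

From D = ½ρv²S·CD, rearranging gives CD = 2D/(ρv²S).
CD = 2 × 14.6 / (1.04 × 20.7² × 0.95) = 0.069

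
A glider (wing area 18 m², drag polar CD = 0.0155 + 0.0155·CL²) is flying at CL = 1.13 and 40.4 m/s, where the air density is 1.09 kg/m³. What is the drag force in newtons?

CD = 0.0155 + 0.0155 × 1.13² = 0.03529
D = ½ρv²S·CD = ½ × 1.09 × 40.4² × 18 × 0.03529 = 565 N

D = 565 N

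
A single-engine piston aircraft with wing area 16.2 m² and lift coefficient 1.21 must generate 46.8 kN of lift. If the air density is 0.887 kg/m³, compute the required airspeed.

L = ½ρv²S·CL ⇒ v = √(2L/(ρ·S·CL))
v = √(2 × 46800 / (0.887 × 16.2 × 1.21)) = √5383 = 73.4 m/s

v = 73.4 m/s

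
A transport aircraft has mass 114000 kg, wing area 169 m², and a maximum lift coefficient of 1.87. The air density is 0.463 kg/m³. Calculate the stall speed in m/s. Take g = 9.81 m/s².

V_stall = 124 m/s

Stall occurs when L = W at CL,max. W = mg = 114000 × 9.81 = 1.118×10^6 N.
V_stall = √(2W/(ρ·S·CL,max)) = √(2 × 1.118×10^6 / (0.463 × 169 × 1.87))
V_stall = √15290 = 124 m/s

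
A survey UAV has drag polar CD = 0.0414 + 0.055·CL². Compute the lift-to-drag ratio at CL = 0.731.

CD = 0.0414 + 0.055 × 0.731² = 0.07079
L/D = CL/CD = 0.731 / 0.07079 = 10.3

L/D = 10.3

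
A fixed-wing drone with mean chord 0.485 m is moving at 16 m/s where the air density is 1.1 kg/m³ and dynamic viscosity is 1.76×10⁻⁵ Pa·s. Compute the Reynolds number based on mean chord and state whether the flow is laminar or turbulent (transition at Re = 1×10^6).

Re = ρ·v·c/μ = 1.1 × 16 × 0.485 / (1.76×10⁻⁵) = 4.85×10^5
Since 4.85×10^5 < 1×10^6, the flow is laminar.

Re = 4.85×10^5 (laminar)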